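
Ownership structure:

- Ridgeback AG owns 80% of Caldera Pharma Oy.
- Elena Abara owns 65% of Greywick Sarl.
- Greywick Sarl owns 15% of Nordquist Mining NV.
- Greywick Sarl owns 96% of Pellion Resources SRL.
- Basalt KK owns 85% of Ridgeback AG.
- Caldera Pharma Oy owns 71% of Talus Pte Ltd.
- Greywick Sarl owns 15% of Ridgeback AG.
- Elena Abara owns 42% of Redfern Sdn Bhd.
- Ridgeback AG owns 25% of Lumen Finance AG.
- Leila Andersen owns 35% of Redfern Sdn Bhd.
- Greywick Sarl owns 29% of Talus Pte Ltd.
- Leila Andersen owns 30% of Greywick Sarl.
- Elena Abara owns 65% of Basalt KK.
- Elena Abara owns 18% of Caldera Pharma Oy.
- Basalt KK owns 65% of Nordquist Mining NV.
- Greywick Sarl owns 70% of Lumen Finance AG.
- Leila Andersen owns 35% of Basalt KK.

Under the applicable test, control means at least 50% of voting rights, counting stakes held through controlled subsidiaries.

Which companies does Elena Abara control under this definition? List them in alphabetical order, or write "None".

Basalt KK, Caldera Pharma Oy, Greywick Sarl, Lumen Finance AG, Nordquist Mining NV, Pellion Resources SRL, Ridgeback AG, Talus Pte Ltd

Elena holds 65% of Basalt, so Elena controls Basalt.
Elena holds 65% of Greywick, so Elena controls Greywick.
Greywick and Basalt together hold 15% + 85% = 100% of Ridgeback, so Elena controls Ridgeback.
Greywick holds 96% of Pellion, so Elena controls Pellion.
Elena and Ridgeback together hold 18% + 80% = 98% of Caldera, so Elena controls Caldera.
Ridgeback and Greywick together hold 25% + 70% = 95% of Lumen, so Elena controls Lumen.
Caldera and Greywick together hold 71% + 29% = 100% of Talus, so Elena controls Talus.
Greywick and Basalt together hold 15% + 65% = 80% of Nordquist, so Elena controls Nordquist.
No other company's threshold is met.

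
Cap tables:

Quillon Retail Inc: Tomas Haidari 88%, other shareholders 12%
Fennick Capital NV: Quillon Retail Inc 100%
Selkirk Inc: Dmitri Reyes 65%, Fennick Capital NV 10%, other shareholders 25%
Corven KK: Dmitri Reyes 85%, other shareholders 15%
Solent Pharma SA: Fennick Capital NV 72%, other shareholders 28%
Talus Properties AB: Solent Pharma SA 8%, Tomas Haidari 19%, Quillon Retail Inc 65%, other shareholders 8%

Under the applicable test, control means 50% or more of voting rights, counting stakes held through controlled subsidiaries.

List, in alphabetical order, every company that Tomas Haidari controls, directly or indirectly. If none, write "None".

Fennick Capital NV, Quillon Retail Inc, Solent Pharma SA, Talus Properties AB

Tomas holds 88% of Quillon, so Tomas controls Quillon.
Quillon holds 100% of Fennick, so Tomas controls Fennick.
Fennick holds 72% of Solent, so Tomas controls Solent.
Solent and Tomas and Quillon together hold 8% + 19% + 65% = 92% of Talus, so Tomas controls Talus.
No other company's threshold is met.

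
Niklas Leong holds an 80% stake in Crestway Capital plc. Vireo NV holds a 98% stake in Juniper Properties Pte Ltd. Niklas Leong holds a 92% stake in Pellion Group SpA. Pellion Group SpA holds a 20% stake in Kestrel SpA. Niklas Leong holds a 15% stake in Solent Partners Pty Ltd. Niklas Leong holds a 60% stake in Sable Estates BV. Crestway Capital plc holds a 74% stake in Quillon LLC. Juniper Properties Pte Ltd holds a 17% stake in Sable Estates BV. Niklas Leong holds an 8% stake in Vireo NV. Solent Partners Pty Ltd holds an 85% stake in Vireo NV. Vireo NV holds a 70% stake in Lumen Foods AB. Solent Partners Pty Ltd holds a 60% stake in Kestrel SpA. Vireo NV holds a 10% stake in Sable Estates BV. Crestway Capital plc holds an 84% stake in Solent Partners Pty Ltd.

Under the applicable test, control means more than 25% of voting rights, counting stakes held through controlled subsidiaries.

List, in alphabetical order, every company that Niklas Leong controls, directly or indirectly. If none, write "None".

Niklas holds 80% of Crestway, so Niklas controls Crestway.
Niklas and Crestway together hold 15% + 84% = 99% of Solent, so Niklas controls Solent.
Niklas holds 92% of Pellion, so Niklas controls Pellion.
Niklas and Solent together hold 8% + 85% = 93% of Vireo, so Niklas controls Vireo.
Pellion and Solent together hold 20% + 60% = 80% of Kestrel, so Niklas controls Kestrel.
Vireo holds 98% of Juniper, so Niklas controls Juniper.
Crestway holds 74% of Quillon, so Niklas controls Quillon.
Vireo holds 70% of Lumen, so Niklas controls Lumen.
Juniper and Niklas and Vireo together hold 17% + 60% + 10% = 87% of Sable, so Niklas controls Sable.

Crestway Capital plc, Juniper Properties Pte Ltd, Kestrel SpA, Lumen Foods AB, Pellion Group SpA, Quillon LLC, Sable Estates BV, Solent Partners Pty Ltd, Vireo NV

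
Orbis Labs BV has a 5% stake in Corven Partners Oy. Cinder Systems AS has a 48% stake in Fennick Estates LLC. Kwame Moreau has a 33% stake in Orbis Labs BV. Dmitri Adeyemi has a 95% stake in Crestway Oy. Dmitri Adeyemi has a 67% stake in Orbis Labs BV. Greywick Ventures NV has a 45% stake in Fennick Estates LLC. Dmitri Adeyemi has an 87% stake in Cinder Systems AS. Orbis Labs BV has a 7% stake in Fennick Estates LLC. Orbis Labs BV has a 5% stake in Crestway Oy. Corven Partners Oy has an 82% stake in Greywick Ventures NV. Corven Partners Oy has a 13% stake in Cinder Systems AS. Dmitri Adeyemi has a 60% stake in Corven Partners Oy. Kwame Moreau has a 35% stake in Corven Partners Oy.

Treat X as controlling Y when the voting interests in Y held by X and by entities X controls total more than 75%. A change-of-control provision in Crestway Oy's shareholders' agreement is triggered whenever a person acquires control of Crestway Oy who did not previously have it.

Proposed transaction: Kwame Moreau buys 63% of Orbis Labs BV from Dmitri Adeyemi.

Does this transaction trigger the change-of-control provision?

The purchase adds only to Kwame's holdings (Dmitri's stake shrinks), so Kwame is the only person who could newly come to control Crestway.
Kwame's largest direct stake is 35% in Corven, which does not meet the threshold, so Kwame controls no company.
Neither Kwame nor any entity Kwame controls holds any voting interest in Crestway.
So before the transaction, Kwame does not control Crestway.
After the purchase, Kwame's direct stake in Orbis rises to 33% + 63% = 96%, and Dmitri's stake falls to 4%.
Kwame holds 96% of Orbis, so Kwame controls Orbis.
After the transaction, Kwame's side holds 5% of Crestway, not > 75%, so Kwame still does not control Crestway.
No new person acquires control, so the clause is not triggered.

No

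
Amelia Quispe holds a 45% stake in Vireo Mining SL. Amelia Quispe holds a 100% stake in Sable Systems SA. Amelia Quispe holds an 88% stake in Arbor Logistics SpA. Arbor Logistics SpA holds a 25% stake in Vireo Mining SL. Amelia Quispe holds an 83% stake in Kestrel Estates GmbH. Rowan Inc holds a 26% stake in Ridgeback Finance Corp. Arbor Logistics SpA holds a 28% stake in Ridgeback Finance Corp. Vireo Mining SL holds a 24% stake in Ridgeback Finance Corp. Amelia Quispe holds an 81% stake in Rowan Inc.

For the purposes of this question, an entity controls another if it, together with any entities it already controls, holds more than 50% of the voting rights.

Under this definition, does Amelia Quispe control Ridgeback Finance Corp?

Amelia holds 88% of Arbor, so Amelia controls Arbor.
Amelia and Arbor together hold 45% + 25% = 70% of Vireo, so Amelia controls Vireo.
Amelia holds 81% of Rowan, so Amelia controls Rowan.
Rowan and Arbor and Vireo together hold 26% + 28% + 24% = 78% of Ridgeback, so Amelia controls Ridgeback.

Yes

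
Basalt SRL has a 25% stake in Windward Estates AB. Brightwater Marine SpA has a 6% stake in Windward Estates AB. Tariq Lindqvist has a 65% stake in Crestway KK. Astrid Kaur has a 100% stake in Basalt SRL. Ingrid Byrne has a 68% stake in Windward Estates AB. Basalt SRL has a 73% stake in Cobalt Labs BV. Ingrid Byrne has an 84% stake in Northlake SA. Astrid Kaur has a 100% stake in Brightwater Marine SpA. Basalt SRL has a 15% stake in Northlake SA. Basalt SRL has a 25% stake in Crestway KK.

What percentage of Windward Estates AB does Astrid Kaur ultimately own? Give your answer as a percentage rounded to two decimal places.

Astrid reaches Windward along 2 paths.
Via Basalt: 100% × 25% = 25%.
Via Brightwater: 100% × 6% = 6%.
Total: 25% + 6% = 31%.
Rounded: 31.00%.

31.00%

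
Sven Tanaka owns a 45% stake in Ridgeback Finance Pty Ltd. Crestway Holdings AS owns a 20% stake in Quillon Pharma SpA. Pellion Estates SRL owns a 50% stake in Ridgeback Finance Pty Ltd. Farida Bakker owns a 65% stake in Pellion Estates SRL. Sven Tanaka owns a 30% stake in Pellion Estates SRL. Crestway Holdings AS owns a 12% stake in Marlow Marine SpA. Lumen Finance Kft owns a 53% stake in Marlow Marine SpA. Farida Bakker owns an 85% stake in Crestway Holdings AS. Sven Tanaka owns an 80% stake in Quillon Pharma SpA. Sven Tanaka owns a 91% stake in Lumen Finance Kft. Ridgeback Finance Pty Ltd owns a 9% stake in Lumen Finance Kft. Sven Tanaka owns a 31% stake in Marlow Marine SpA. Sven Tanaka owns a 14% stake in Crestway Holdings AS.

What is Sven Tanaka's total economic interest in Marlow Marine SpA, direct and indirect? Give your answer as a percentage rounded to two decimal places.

83.77%

Sven reaches Marlow along 5 paths.
Via Pellion → Ridgeback → Lumen: 30% × 50% × 9% × 53% = 0.7155%.
Via Ridgeback → Lumen: 45% × 9% × 53% = 2.1465%.
Via Lumen: 91% × 53% = 48.23%.
Direct stake: 31% = 31%.
Via Crestway: 14% × 12% = 1.68%.
Total: 0.7155% + 2.1465% + 48.23% + 31% + 1.68% = 83.772%.
Rounded: 83.77%.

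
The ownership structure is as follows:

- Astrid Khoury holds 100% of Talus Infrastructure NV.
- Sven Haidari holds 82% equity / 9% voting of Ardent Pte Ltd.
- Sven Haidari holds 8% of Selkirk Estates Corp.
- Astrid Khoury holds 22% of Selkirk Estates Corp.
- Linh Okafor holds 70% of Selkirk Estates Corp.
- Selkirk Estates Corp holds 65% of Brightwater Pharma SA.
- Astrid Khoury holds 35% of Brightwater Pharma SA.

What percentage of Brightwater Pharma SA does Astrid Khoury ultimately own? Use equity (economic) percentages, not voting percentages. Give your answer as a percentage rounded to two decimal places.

49.30%

Astrid reaches Brightwater along 2 paths.
Via Selkirk: 22% × 65% = 14.3%.
Direct stake: 35% = 35%.
Total: 14.3% + 35% = 49.3%.
Rounded: 49.30%.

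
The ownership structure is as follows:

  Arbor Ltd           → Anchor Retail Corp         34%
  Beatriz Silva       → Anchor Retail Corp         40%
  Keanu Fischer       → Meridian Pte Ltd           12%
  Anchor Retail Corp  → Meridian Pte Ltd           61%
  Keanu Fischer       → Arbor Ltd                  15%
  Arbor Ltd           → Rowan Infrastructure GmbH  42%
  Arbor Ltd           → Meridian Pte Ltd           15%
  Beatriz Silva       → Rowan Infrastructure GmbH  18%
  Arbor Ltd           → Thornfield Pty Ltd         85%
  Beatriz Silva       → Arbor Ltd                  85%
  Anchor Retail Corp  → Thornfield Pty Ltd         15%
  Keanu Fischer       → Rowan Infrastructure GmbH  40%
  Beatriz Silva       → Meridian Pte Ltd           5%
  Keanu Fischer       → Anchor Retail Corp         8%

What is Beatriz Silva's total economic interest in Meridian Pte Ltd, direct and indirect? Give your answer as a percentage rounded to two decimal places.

59.78%

Beatriz reaches Meridian along 4 paths.
Direct stake: 5% = 5%.
Via Arbor → Anchor: 85% × 34% × 61% = 17.629%.
Via Anchor: 40% × 61% = 24.4%.
Via Arbor: 85% × 15% = 12.75%.
Total: 5% + 17.629% + 24.4% + 12.75% = 59.779%.
Rounded: 59.78%.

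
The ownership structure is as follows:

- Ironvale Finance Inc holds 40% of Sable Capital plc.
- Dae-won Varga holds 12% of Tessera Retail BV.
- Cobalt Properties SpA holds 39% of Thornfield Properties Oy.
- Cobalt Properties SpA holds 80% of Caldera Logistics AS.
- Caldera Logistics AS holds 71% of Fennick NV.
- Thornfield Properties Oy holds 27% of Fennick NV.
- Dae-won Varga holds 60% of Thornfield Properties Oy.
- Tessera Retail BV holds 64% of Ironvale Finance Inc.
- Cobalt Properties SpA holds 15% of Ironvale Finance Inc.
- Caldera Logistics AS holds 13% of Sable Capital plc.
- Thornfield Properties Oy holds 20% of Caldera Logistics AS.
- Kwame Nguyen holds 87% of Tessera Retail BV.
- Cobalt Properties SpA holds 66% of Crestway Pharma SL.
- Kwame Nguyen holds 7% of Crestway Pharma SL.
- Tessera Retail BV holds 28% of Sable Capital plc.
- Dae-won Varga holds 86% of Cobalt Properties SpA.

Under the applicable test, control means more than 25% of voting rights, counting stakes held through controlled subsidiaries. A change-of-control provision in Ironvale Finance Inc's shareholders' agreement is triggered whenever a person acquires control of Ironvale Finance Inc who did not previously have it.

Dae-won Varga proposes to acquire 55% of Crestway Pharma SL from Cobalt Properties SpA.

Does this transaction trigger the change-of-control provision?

No

The purchase adds only to Dae-won's holdings (Cobalt's stake shrinks), so Dae-won is the only person who could newly come to control Ironvale.
Dae-won holds 86% of Cobalt, so Dae-won controls Cobalt.
Dae-won and Cobalt together hold 60% + 39% = 99% of Thornfield, so Dae-won controls Thornfield.
Cobalt and Thornfield together hold 80% + 20% = 100% of Caldera, so Dae-won controls Caldera.
Caldera and Thornfield together hold 71% + 27% = 98% of Fennick, so Dae-won controls Fennick.
Cobalt holds 66% of Crestway, so Dae-won controls Crestway.
In Ironvale, Dae-won's side holds only 15%, not > 25%.
So before the transaction, Dae-won does not control Ironvale.
After the purchase, Dae-won holds 55% of Crestway directly, and Cobalt's stake falls to 11%.
Cobalt and Dae-won together hold 11% + 55% = 66% of Crestway, so Dae-won controls Crestway.
After the transaction, Dae-won's side holds 15% of Ironvale, not > 25%, so Dae-won still does not control Ironvale.
No new person acquires control, so the clause is not triggered.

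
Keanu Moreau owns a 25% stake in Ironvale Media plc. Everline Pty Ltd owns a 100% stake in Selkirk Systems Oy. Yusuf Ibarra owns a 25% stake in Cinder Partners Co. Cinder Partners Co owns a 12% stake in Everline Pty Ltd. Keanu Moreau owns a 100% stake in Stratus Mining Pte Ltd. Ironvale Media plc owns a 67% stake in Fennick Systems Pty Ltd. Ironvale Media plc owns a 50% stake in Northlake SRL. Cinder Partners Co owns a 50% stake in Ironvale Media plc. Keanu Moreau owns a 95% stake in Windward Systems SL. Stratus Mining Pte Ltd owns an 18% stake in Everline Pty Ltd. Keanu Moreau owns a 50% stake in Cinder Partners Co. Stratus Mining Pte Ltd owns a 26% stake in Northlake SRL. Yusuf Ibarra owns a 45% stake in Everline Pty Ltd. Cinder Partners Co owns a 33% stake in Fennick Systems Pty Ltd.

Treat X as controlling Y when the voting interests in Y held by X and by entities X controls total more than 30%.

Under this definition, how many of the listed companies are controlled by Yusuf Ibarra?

Yusuf holds 45% of Everline, so Yusuf controls Everline.
Everline holds 100% of Selkirk, so Yusuf controls Selkirk.
No other company's threshold is met.
Yusuf controls 2 companies.

2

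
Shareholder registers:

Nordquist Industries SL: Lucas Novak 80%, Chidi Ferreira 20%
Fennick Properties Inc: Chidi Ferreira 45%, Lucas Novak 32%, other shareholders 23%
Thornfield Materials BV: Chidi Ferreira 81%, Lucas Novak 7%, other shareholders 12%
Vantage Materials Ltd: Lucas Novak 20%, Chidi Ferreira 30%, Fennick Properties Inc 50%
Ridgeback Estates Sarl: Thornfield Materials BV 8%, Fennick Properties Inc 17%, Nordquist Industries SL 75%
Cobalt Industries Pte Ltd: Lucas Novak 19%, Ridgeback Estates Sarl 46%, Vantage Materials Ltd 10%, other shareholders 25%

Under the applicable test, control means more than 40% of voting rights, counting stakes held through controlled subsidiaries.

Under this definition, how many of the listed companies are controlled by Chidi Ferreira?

3

Chidi holds 45% of Fennick, so Chidi controls Fennick.
Chidi holds 81% of Thornfield, so Chidi controls Thornfield.
Chidi and Fennick together hold 30% + 50% = 80% of Vantage, so Chidi controls Vantage.
No other company's threshold is met.
Chidi controls 3 companies.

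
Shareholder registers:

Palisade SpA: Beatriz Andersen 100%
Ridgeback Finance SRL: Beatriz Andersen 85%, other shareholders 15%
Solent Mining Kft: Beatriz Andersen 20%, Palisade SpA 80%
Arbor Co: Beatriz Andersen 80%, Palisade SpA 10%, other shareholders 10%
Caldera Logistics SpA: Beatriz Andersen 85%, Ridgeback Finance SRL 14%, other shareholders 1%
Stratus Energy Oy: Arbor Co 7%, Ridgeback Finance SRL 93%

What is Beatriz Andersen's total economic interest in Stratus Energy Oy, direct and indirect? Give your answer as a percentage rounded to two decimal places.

Beatriz reaches Stratus along 3 paths.
Via Arbor: 80% × 7% = 5.6%.
Via Palisade → Arbor: 100% × 10% × 7% = 0.7%.
Via Ridgeback: 85% × 93% = 79.05%.
Total: 5.6% + 0.7% + 79.05% = 85.35%.

85.35%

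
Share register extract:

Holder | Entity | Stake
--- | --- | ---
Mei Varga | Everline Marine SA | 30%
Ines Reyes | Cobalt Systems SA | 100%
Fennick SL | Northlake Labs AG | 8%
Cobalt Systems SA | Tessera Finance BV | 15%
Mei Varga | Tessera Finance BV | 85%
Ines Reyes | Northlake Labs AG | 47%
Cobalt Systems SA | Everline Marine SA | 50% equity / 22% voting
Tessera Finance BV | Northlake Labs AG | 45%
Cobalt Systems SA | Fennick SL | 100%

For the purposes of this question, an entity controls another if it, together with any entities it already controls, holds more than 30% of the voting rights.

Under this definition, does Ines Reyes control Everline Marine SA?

Ines holds 100% of Cobalt, so Ines controls Cobalt.
Cobalt holds 100% of Fennick, so Ines controls Fennick.
Fennick and Ines together hold 8% + 47% = 55% of Northlake, so Ines controls Northlake.
In Everline, Ines's side holds only 22%, not > 30%.
So Ines does not control Everline.

No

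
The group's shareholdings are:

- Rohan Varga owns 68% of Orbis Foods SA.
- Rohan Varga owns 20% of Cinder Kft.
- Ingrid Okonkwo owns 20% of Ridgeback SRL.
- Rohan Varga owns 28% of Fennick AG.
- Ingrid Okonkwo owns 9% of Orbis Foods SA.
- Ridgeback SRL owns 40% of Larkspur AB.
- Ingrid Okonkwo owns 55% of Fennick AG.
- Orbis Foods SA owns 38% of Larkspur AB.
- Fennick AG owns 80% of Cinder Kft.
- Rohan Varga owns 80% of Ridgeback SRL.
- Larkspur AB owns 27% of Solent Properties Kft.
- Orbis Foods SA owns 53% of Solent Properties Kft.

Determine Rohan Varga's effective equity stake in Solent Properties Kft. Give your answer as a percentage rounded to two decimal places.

Rohan reaches Solent along 3 paths.
Via Orbis: 68% × 53% = 36.04%.
Via Orbis → Larkspur: 68% × 38% × 27% = 6.9768%.
Via Ridgeback → Larkspur: 80% × 40% × 27% = 8.64%.
Total: 36.04% + 6.9768% + 8.64% = 51.6568%.
Rounded: 51.66%.

51.66%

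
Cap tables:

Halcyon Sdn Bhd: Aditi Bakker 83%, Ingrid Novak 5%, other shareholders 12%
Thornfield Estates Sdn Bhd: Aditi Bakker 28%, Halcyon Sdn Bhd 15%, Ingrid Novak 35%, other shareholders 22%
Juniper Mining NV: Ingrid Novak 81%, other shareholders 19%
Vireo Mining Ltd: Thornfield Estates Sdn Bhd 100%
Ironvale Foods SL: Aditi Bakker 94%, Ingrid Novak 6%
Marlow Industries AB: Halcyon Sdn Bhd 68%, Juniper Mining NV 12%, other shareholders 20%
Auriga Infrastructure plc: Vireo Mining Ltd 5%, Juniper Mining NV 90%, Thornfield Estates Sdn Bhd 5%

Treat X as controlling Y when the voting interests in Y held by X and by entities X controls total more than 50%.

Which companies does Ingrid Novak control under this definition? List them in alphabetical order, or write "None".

Ingrid holds 81% of Juniper, so Ingrid controls Juniper.
Juniper holds 90% of Auriga, so Ingrid controls Auriga.
No other company's threshold is met.

Auriga Infrastructure plc, Juniper Mining NV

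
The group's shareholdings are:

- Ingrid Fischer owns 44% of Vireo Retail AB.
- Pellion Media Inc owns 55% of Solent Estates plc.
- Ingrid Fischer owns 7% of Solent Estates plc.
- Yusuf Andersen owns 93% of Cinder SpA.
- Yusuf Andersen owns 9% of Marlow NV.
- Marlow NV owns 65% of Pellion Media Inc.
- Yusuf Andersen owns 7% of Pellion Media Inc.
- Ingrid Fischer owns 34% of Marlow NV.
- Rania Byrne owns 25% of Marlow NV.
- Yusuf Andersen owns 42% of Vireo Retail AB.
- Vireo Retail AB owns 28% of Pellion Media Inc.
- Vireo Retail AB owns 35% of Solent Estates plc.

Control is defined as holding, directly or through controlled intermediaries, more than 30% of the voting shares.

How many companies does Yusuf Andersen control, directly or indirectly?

4

Yusuf holds 42% of Vireo, so Yusuf controls Vireo.
Yusuf holds 93% of Cinder, so Yusuf controls Cinder.
Yusuf and Vireo together hold 7% + 28% = 35% of Pellion, so Yusuf controls Pellion.
Pellion and Vireo together hold 55% + 35% = 90% of Solent, so Yusuf controls Solent.
No other company's threshold is met.
Yusuf controls 4 companies.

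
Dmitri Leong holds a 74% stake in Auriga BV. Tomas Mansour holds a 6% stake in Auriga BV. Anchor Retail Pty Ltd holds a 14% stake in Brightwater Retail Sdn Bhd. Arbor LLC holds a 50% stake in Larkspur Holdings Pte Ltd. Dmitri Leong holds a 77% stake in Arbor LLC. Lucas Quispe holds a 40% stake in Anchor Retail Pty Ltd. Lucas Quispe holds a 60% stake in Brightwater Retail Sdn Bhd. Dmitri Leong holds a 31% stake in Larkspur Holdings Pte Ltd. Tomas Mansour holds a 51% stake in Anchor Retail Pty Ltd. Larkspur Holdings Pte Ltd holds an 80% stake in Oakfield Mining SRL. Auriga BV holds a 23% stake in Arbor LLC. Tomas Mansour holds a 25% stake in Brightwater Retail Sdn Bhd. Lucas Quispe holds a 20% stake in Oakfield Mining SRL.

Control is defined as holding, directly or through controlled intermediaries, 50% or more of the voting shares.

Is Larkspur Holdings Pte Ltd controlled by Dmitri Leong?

Dmitri holds 74% of Auriga, so Dmitri controls Auriga.
Dmitri and Auriga together hold 77% + 23% = 100% of Arbor, so Dmitri controls Arbor.
Arbor and Dmitri together hold 50% + 31% = 81% of Larkspur, so Dmitri controls Larkspur.

Yes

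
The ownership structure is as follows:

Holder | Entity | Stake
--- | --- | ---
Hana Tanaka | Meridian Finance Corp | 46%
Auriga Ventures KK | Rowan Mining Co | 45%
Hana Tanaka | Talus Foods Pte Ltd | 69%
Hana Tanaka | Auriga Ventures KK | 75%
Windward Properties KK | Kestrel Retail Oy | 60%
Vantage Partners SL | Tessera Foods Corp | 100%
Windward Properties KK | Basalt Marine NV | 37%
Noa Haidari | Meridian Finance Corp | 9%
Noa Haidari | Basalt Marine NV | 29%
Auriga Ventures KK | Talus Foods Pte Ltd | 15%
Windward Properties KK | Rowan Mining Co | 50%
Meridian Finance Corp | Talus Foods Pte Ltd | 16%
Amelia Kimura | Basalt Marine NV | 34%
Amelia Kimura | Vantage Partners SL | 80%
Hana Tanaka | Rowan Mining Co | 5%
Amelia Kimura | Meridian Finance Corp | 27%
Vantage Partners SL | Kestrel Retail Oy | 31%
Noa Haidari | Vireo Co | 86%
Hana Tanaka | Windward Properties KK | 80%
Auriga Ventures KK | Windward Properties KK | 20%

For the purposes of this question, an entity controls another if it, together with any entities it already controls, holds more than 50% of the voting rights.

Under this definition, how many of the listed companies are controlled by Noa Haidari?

Noa holds 86% of Vireo, so Noa controls Vireo.
No other company's threshold is met.
Noa controls 1 company.

1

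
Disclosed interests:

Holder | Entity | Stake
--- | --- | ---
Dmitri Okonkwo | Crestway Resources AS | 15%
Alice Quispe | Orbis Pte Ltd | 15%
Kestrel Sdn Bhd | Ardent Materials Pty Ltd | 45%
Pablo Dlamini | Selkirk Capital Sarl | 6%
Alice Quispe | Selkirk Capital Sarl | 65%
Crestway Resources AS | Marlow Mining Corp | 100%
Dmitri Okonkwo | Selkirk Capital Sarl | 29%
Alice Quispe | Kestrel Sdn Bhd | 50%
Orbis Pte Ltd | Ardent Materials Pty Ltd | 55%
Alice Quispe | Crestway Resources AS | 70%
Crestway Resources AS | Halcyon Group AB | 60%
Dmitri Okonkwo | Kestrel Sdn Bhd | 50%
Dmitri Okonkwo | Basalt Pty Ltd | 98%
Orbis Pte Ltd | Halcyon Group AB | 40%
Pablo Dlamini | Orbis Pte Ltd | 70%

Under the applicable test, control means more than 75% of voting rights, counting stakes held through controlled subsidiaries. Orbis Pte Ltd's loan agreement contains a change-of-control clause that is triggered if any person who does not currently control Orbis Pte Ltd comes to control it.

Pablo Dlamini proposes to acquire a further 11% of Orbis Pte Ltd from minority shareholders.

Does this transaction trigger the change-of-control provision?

The purchase changes only Pablo's holdings, so Pablo is the only person who could newly come to control Orbis.
Pablo's largest direct stake is 70% in Orbis, which does not meet the threshold, so Pablo controls no company.
In Orbis, Pablo's side holds only 70%, not > 75%.
So before the transaction, Pablo does not control Orbis.
After the purchase, Pablo's direct stake in Orbis rises to 70% + 11% = 81%.
Pablo holds 81% of Orbis, so Pablo controls Orbis.
Pablo did not control Orbis before and does after, so the clause is triggered.

Yes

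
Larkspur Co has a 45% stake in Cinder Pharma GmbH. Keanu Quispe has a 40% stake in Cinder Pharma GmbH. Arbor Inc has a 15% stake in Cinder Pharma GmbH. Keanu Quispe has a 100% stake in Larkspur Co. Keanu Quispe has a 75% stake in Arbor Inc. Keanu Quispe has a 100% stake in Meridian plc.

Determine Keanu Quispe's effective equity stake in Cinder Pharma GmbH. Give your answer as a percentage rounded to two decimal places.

Keanu reaches Cinder along 3 paths.
Direct stake: 40% = 40%.
Via Arbor: 75% × 15% = 11.25%.
Via Larkspur: 100% × 45% = 45%.
Total: 40% + 11.25% + 45% = 96.25%.

96.25%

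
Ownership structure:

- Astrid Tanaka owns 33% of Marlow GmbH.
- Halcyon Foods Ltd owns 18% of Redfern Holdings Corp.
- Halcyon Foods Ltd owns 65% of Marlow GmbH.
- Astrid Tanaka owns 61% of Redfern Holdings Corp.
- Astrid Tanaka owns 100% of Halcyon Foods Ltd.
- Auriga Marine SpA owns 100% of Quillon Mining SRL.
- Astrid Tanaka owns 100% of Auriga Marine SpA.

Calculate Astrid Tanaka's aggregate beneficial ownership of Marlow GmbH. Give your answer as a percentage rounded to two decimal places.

Astrid reaches Marlow along 2 paths.
Via Halcyon: 100% × 65% = 65%.
Direct stake: 33% = 33%.
Total: 65% + 33% = 98%.
Rounded: 98.00%.

98.00%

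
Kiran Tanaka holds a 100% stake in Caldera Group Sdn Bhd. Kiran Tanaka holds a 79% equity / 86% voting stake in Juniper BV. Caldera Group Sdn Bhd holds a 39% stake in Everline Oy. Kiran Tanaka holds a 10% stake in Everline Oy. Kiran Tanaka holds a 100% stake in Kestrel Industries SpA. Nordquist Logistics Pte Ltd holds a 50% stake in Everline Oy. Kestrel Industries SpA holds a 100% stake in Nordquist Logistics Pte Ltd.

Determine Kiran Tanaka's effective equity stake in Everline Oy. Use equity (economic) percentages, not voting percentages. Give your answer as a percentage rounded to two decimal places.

99.00%

Kiran reaches Everline along 3 paths.
Via Kestrel → Nordquist: 100% × 100% × 50% = 50%.
Direct stake: 10% = 10%.
Via Caldera: 100% × 39% = 39%.
Total: 50% + 10% + 39% = 99%.
Rounded: 99.00%.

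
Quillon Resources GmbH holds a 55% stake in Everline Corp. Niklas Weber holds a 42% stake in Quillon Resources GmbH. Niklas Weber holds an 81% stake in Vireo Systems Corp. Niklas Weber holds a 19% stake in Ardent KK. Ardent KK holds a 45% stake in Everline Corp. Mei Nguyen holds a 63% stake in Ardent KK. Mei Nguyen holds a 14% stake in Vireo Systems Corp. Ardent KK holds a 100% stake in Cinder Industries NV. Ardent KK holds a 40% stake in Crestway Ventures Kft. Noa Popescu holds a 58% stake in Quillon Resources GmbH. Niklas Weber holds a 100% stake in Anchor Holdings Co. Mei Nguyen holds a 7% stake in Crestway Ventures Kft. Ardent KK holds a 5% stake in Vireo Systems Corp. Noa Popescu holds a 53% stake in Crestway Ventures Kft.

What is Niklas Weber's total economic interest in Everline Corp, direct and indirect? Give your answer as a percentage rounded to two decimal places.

Niklas reaches Everline along 2 paths.
Via Quillon: 42% × 55% = 23.1%.
Via Ardent: 19% × 45% = 8.55%.
Total: 23.1% + 8.55% = 31.65%.

31.65%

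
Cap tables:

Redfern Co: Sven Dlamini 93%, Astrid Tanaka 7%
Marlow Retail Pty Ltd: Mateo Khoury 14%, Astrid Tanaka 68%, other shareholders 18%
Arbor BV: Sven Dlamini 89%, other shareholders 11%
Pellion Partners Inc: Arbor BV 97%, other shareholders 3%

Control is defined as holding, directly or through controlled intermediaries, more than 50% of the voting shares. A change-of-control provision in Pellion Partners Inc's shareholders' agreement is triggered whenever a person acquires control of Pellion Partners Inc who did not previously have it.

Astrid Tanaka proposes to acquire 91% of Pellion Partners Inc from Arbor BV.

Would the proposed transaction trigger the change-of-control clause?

Yes

The purchase adds only to Astrid's holdings (Arbor's stake shrinks), so Astrid is the only person who could newly come to control Pellion.
Astrid holds 68% of Marlow, so Astrid controls Marlow.
Neither Astrid nor any entity Astrid controls holds any voting interest in Pellion.
So before the transaction, Astrid does not control Pellion.
After the purchase, Astrid holds 91% of Pellion directly, and Arbor's stake falls to 6%.
Astrid holds 91% of Pellion, so Astrid controls Pellion.
Astrid did not control Pellion before and does after, so the clause is triggered.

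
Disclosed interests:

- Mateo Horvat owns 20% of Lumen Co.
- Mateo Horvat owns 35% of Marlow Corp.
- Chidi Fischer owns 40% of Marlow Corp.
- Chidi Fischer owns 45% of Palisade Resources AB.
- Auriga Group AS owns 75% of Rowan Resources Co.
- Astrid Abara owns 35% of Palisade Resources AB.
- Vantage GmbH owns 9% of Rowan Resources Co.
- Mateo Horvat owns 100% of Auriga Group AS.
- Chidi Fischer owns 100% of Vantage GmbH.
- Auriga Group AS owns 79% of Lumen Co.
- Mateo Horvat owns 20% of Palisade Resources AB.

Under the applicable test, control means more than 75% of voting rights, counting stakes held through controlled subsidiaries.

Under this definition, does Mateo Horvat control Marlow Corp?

Mateo holds 100% of Auriga, so Mateo controls Auriga.
Mateo and Auriga together hold 20% + 79% = 99% of Lumen, so Mateo controls Lumen.
In Marlow, Mateo's side holds only 35%, not > 75%.
So Mateo does not control Marlow.

No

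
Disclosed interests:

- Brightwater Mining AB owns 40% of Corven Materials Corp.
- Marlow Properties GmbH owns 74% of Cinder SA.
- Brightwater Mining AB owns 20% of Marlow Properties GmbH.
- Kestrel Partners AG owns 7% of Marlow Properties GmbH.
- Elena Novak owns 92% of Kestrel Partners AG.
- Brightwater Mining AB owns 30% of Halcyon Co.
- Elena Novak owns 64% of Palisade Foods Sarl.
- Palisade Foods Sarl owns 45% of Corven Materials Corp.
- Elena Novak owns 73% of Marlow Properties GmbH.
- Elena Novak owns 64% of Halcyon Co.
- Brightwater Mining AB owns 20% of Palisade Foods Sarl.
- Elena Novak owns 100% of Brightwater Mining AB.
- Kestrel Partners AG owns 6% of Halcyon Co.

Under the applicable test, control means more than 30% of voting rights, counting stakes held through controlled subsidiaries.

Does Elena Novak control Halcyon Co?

Yes

Elena holds 92% of Kestrel, so Elena controls Kestrel.
Elena holds 100% of Brightwater, so Elena controls Brightwater.
Elena and Brightwater and Kestrel together hold 64% + 30% + 6% = 100% of Halcyon, so Elena controls Halcyon.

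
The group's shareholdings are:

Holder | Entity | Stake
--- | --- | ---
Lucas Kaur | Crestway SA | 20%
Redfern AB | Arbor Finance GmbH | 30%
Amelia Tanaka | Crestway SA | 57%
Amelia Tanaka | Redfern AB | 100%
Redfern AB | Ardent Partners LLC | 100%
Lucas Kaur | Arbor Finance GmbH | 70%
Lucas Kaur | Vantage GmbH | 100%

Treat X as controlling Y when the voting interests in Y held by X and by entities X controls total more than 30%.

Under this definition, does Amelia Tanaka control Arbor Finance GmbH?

No

Amelia holds 57% of Crestway, so Amelia controls Crestway.
Amelia holds 100% of Redfern, so Amelia controls Redfern.
Redfern holds 100% of Ardent, so Amelia controls Ardent.
In Arbor, Amelia's side holds only 30%, not > 30%.
So Amelia does not control Arbor.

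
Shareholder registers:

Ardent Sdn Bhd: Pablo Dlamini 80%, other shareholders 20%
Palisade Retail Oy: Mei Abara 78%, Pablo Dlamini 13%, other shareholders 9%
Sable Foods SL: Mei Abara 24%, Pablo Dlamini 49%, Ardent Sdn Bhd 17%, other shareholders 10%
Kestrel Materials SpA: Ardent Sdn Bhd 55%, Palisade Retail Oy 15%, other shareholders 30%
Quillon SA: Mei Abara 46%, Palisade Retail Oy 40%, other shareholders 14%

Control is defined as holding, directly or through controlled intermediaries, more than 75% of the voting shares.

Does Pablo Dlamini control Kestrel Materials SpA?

No

Pablo holds 80% of Ardent, so Pablo controls Ardent.
In Kestrel, Pablo's side holds only 55%, not > 75%.
So Pablo does not control Kestrel.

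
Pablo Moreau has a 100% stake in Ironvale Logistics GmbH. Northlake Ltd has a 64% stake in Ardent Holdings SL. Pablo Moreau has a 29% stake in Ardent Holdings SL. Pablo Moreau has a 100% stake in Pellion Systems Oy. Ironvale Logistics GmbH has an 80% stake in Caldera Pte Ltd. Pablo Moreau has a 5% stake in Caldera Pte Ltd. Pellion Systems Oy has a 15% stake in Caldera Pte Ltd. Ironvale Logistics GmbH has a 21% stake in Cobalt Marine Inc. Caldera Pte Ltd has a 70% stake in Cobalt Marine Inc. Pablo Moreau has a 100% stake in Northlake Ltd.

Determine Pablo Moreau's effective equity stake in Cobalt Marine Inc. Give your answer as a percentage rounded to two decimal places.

91.00%

Pablo reaches Cobalt along 4 paths.
Via Ironvale: 100% × 21% = 21%.
Via Ironvale → Caldera: 100% × 80% × 70% = 56%.
Via Pellion → Caldera: 100% × 15% × 70% = 10.5%.
Via Caldera: 5% × 70% = 3.5%.
Total: 21% + 56% + 10.5% + 3.5% = 91%.
Rounded: 91.00%.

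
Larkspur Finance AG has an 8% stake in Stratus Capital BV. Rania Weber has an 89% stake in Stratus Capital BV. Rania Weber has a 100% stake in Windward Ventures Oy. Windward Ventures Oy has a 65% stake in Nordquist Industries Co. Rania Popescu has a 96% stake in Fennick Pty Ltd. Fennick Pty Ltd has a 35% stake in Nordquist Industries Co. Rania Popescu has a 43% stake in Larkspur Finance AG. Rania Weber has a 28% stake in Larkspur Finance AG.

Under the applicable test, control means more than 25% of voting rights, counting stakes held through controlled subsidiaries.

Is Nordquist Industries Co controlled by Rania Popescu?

Yes

Rania Popescu holds 96% of Fennick, so Rania Popescu controls Fennick.
Fennick holds 35% of Nordquist, so Rania Popescu controls Nordquist.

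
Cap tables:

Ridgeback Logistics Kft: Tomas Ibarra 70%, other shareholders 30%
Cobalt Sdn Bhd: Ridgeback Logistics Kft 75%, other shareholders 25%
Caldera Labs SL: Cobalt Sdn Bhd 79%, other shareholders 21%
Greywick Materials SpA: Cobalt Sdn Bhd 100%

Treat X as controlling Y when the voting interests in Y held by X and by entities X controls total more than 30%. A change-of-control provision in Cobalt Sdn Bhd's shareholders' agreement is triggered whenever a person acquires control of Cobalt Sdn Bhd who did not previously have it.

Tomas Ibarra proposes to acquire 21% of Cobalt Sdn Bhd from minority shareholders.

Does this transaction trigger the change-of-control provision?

The purchase changes only Tomas's holdings, so Tomas is the only person who could newly come to control Cobalt.
Tomas holds 70% of Ridgeback, so Tomas controls Ridgeback.
Ridgeback holds 75% of Cobalt, so Tomas controls Cobalt.
So Tomas already controls Cobalt before the transaction.
After the purchase, Tomas holds 21% of Cobalt directly.
Tomas controlled Cobalt already, so this is not a new person acquiring control; every other person's position is unchanged or reduced.
No new person acquires control, so the clause is not triggered.

No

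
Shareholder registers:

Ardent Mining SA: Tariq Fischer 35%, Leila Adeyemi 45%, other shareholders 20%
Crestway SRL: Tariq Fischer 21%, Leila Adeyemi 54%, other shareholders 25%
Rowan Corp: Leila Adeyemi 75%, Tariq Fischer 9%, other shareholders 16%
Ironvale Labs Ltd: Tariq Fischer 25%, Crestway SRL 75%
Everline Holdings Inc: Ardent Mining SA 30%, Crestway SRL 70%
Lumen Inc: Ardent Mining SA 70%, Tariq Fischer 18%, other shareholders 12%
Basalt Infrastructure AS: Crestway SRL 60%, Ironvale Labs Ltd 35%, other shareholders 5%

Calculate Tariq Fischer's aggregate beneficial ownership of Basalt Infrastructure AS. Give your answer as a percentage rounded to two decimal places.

26.86%

Tariq reaches Basalt along 3 paths.
Via Crestway: 21% × 60% = 12.6%.
Via Ironvale: 25% × 35% = 8.75%.
Via Crestway → Ironvale: 21% × 75% × 35% = 5.5125%.
Total: 12.6% + 8.75% + 5.5125% = 26.8625%.
Rounded: 26.86%.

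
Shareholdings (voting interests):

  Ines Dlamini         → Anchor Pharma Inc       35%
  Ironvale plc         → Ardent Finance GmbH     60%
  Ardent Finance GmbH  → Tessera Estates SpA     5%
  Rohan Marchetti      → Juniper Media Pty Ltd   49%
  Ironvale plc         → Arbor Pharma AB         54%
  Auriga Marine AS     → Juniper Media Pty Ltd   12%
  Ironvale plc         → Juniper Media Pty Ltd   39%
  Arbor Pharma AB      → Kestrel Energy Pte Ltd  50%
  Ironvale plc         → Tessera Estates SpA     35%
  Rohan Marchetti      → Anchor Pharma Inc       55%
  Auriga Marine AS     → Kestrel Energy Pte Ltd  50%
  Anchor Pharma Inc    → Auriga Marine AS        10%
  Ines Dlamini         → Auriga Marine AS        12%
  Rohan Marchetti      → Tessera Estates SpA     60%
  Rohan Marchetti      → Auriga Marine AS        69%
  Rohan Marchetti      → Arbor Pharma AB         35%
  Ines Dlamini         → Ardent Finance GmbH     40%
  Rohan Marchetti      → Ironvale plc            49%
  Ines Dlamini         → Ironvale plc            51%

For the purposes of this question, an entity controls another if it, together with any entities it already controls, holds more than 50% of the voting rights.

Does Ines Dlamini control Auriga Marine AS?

Ines holds 51% of Ironvale, so Ines controls Ironvale.
Ironvale and Ines together hold 60% + 40% = 100% of Ardent, so Ines controls Ardent.
Ironvale holds 54% of Arbor, so Ines controls Arbor.
In Auriga, Ines's side holds only 12%, not > 50%.
So Ines does not control Auriga.

No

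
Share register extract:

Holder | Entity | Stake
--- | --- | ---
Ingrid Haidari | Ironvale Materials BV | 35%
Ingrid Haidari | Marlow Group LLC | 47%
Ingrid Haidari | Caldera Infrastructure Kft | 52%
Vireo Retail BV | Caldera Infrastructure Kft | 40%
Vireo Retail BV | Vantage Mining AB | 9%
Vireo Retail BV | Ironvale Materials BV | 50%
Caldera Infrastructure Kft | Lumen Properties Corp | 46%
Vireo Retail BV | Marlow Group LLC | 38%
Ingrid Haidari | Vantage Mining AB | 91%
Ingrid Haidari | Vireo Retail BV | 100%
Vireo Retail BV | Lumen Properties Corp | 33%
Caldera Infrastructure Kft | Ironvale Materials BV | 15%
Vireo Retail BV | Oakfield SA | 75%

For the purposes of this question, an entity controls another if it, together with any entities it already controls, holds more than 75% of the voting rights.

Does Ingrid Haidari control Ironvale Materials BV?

Ingrid holds 100% of Vireo, so Ingrid controls Vireo.
Vireo and Ingrid together hold 40% + 52% = 92% of Caldera, so Ingrid controls Caldera.
Vireo and Caldera and Ingrid together hold 50% + 15% + 35% = 100% of Ironvale, so Ingrid controls Ironvale.

Yes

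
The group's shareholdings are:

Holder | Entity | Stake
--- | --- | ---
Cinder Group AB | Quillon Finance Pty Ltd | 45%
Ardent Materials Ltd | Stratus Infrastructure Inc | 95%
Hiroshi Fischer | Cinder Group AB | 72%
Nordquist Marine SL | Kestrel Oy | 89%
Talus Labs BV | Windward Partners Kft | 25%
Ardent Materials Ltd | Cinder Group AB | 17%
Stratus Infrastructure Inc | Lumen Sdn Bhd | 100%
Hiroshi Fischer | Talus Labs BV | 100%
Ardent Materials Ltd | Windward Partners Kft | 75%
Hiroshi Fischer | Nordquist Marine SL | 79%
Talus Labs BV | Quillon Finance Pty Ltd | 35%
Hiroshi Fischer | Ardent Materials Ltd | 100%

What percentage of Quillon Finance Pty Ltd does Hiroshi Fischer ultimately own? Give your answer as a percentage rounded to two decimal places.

Hiroshi reaches Quillon along 3 paths.
Via Cinder: 72% × 45% = 32.4%.
Via Ardent → Cinder: 100% × 17% × 45% = 7.65%.
Via Talus: 100% × 35% = 35%.
Total: 32.4% + 7.65% + 35% = 75.05%.

75.05%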